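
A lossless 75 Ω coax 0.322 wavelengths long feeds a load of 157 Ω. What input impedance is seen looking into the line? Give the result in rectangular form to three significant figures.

βl = 2π × 0.322 = 116°
tan(βl) = tan(116°) = -2.06
Z_in = Z_0·(Z_L + jZ_0·tanβl)/(Z_0 + jZ_L·tanβl)
     = 75·(157 − j154)/(75 − j323)

Z_in ≈ 42 + j26.7 Ω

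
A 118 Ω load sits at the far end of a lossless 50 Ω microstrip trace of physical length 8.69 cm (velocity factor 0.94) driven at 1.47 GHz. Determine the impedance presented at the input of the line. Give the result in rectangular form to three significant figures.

Z_in ≈ 85.1 + j45.9 Ω

λ = v/f = 0.94·c / 1.47 GHz = 0.192 m
βl = 2π·l/λ = 2π × 0.453 = 163°
tan(βl) = tan(163°) = -0.304
Z_in = Z_0·(Z_L + jZ_0·tanβl)/(Z_0 + jZ_L·tanβl)
     = 50·(118 − j15.2)/(50 − j35.9)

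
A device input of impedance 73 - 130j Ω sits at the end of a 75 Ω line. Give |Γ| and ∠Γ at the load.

Γ ≈ 0.66 ∠ -49.6°

Γ = (Z_L − Z_0)/(Z_L + Z_0) = (-2 − j130)/(148 − j130)
|Γ| = 130/197 = 0.66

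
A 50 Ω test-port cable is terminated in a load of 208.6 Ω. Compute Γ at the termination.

Γ = (Z_L − Z_0)/(Z_L + Z_0) = (208.6 − 50)/(208.6 + 50) = 158.6/258.6

Γ = 0.613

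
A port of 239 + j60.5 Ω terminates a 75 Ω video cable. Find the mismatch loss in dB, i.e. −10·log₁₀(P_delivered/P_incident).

mismatch loss ≈ 1.54 dB

Γ = (164 + j60.5)/(314 + j60.5), |Γ| = 0.547
|Γ|² = 0.299, so P_del/P_inc = 1 − |Γ|² = 0.701
ML = −10·log₁₀(1 − |Γ|²)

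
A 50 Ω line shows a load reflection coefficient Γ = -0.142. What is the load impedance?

Z_L = Z_0·(1 + Γ)/(1 − Γ) = 50·(0.858)/(1.14)

Z_L ≈ 37.6 Ω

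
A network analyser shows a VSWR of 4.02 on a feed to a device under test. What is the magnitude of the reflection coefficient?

|Γ| = (S − 1)/(S + 1) = (4.02 − 1)/(4.02 + 1) = 3.02/5.02

|Γ| ≈ 0.602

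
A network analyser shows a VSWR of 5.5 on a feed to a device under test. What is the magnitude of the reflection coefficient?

|Γ| = (S − 1)/(S + 1) = (5.5 − 1)/(5.5 + 1) = 4.5/6.5

|Γ| ≈ 0.692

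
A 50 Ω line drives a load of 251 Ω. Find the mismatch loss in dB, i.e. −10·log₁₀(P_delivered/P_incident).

Γ = (251 − 50)/(251 + 50) = 0.668
|Γ|² = 0.446, so P_del/P_inc = 1 − |Γ|² = 0.554
ML = −10·log₁₀(1 − |Γ|²)

mismatch loss ≈ 2.56 dB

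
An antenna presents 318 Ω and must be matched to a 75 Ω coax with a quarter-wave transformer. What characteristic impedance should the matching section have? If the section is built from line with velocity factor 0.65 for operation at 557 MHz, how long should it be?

Z_qwt = √(Z_0·R_L) = √(75 × 318) = √23850
λ = 0.65·c/f = 0.35 m, so l = λ/4 = 0.0875 m

Z_qwt ≈ 154 Ω; length ≈ 8.75 cm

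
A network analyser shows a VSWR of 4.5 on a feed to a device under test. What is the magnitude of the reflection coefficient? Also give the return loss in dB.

|Γ| ≈ 0.636; return loss ≈ 3.93 dB

|Γ| = (S − 1)/(S + 1) = (4.5 − 1)/(4.5 + 1) = 3.5/5.5
RL = −20·log₁₀|Γ| = −20·log₁₀(0.636)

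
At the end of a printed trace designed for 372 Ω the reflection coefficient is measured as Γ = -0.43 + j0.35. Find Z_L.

Z_L ≈ 119 + j120 Ω

Z_L = Z_0·(1 + Γ)/(1 − Γ) = 372·(0.57 + j0.35)/(1.43 − j0.35)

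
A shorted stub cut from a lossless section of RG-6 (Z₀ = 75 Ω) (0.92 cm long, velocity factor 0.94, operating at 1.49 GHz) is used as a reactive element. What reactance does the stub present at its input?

X_in ≈ 23.6 Ω (inductive)

λ = v/f = 0.94·c / 1.49 GHz = 0.189 m
βl = 2π·l/λ = 2π × 0.0486 = 17.5°
tan(βl) = 0.315
For a shorted stub, Z_in = jZ_0·tan(βl)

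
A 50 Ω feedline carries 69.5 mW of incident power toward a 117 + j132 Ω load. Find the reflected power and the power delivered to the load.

P_reflected ≈ 33.6 mW; P_delivered ≈ 35.9 mW

|Γ| = |(67 + j132)/(167 + j132)| = 0.695
|Γ|² = 0.484
P_refl = |Γ|²·P_inc = 33.6 mW, P_del = (1 − |Γ|²)·P_inc = 35.9 mW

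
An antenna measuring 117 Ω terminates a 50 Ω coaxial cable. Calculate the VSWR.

VSWR ≈ 2.34

Γ = (117 − 50)/(117 + 50) = 0.401
VSWR = (1 + 0.401)/(1 − 0.401)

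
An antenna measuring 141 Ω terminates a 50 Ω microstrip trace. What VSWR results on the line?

VSWR ≈ 2.82

Γ = (141 − 50)/(141 + 50) = 0.476
VSWR = (1 + 0.476)/(1 − 0.476)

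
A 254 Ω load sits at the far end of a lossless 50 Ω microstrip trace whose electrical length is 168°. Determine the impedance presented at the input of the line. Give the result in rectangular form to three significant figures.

Z_in ≈ 123 + j122 Ω

tan(βl) = tan(168°) = -0.213
Z_in = Z_0·(Z_L + jZ_0·tanβl)/(Z_0 + jZ_L·tanβl)
     = 50·(254 − j10.6)/(50 − j54)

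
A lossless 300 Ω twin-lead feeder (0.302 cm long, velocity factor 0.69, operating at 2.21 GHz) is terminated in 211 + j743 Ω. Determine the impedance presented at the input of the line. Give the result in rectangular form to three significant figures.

Z_in ≈ 839 + j1390 Ω

λ = v/f = 0.69·c / 2.21 GHz = 0.0937 m
βl = 2π·l/λ = 2π × 0.0322 = 11.6°
tan(βl) = tan(11.6°) = 0.205
Z_in = Z_0·(Z_L + jZ_0·tanβl)/(Z_0 + jZ_L·tanβl)
     = 300·(211 + j805)/(147 + j43.3)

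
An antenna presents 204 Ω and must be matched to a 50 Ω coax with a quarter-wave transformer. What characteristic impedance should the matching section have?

Z_qwt ≈ 101 Ω

Z_qwt = √(Z_0·R_L) = √(50 × 204) = √10200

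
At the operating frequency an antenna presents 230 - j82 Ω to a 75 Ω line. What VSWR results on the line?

Γ = (Z_L − Z_0)/(Z_L + Z_0) = (155 − j82)/(305 − j82)
|Γ| = 175/316 = 0.555
VSWR = (1 + |Γ|)/(1 − |Γ|) = 1.56/0.445

VSWR ≈ 3.5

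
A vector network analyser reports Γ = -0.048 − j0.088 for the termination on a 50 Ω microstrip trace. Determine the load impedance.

Z_L = Z_0·(1 + Γ)/(1 − Γ) = 50·(0.952 − j0.088)/(1.05 + j0.088)

Z_L ≈ 44.8 − j7.96 Ω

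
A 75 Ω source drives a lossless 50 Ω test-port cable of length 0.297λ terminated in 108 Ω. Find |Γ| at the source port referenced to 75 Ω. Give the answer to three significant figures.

|Γ| ≈ 0.513

βl = 2π × 0.297 = 107°
tan(βl) = -3.29
Z_in = Z_0·(Z_L + jZ_0·tanβl)/(Z_0 + jZ_L·tanβl) = 24.8 + j11.7 Ω
Γ_s = (Z_in − Z_s)/(Z_in + Z_s) = (-50.2 + j11.7)/(99.8 + j11.7), |Γ_s| = 0.513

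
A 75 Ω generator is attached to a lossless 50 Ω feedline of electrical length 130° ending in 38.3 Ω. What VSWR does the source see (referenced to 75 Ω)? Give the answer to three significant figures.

VSWR ≈ 1.57

tan(βl) = -1.19
Z_in = Z_0·(Z_L + jZ_0·tanβl)/(Z_0 + jZ_L·tanβl) = 50.6 − j13.4 Ω
Γ_s = (Z_in − Z_s)/(Z_in + Z_s) = (-24.4 − j13.4)/(126 − j13.4), |Γ_s| = 0.221
VSWR = (1 + |Γ_s|)/(1 − |Γ_s|)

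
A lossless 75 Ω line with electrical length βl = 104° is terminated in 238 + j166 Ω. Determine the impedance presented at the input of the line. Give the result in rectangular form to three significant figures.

tan(βl) = tan(104°) = -4.01
Z_in = Z_0·(Z_L + jZ_0·tanβl)/(Z_0 + jZ_L·tanβl)
     = 75·(238 − j135)/(741 − j955)

Z_in ≈ 15.7 + j6.54 Ω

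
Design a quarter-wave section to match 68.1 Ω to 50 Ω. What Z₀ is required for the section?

Z_qwt ≈ 58.4 Ω

Z_qwt = √(Z_0·R_L) = √(50 × 68.1) = √3405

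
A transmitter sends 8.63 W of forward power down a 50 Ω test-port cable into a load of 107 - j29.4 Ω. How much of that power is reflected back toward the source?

|Γ| = |(57 − j29.4)/(157 − j29.4)| = 0.402
|Γ|² = 0.161
P_refl = |Γ|²·P_inc = 1.39 W, P_del = (1 − |Γ|²)·P_inc = 7.24 W

P_reflected ≈ 1.39 W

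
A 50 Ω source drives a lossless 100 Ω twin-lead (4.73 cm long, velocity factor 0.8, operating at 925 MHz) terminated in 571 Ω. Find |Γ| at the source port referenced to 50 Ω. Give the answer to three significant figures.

|Γ| ≈ 0.629

λ = v/f = 0.8·c / 925 MHz = 0.259 m
βl = 2π·l/λ = 2π × 0.182 = 65.6°
tan(βl) = 2.21
Z_in = Z_0·(Z_L + jZ_0·tanβl)/(Z_0 + jZ_L·tanβl) = 21 − j43.6 Ω
Γ_s = (Z_in − Z_s)/(Z_in + Z_s) = (-29 − j43.6)/(71 − j43.6), |Γ_s| = 0.629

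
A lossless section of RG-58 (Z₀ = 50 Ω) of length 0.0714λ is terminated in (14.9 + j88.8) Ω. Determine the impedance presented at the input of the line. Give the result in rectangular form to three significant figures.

Z_in ≈ 441 + j342 Ω

βl = 2π × 0.0714 = 25.7°
tan(βl) = tan(25.7°) = 0.481
Z_in = Z_0·(Z_L + jZ_0·tanβl)/(Z_0 + jZ_L·tanβl)
     = 50·(14.9 + j113)/(7.26 + j7.17)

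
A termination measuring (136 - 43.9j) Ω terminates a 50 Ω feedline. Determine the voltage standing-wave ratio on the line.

Γ = (Z_L − Z_0)/(Z_L + Z_0) = (86 − j43.9)/(186 − j43.9)
|Γ| = 96.6/191 = 0.505
VSWR = (1 + |Γ|)/(1 − |Γ|) = 1.51/0.495

VSWR ≈ 3.04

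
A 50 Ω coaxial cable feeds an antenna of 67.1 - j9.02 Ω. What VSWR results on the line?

VSWR ≈ 1.39

Γ = (Z_L − Z_0)/(Z_L + Z_0) = (17.1 − j9.02)/(117.1 − j9.02)
|Γ| = 19.3/117 = 0.165
VSWR = (1 + |Γ|)/(1 − |Γ|) = 1.16/0.835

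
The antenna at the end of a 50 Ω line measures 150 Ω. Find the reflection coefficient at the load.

Γ = 0.5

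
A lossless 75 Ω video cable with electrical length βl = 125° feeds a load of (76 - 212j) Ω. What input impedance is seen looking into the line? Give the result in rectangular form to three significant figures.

tan(βl) = tan(125°) = -1.43
Z_in = Z_0·(Z_L + jZ_0·tanβl)/(Z_0 + jZ_L·tanβl)
     = 75·(76 − j319)/(-228 − j109)

Z_in ≈ 20.4 + j95.4 Ω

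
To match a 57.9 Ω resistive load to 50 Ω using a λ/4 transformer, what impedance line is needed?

Z_qwt ≈ 53.8 Ω

Z_qwt = √(Z_0·R_L) = √(50 × 57.9) = √2895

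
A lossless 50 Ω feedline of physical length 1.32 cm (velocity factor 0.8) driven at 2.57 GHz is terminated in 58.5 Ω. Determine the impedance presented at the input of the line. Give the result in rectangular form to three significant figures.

λ = v/f = 0.8·c / 2.57 GHz = 0.0934 m
βl = 2π·l/λ = 2π × 0.141 = 50.9°
tan(βl) = tan(50.9°) = 1.23
Z_in = Z_0·(Z_L + jZ_0·tanβl)/(Z_0 + jZ_L·tanβl)
     = 50·(58.5 + j61.5)/(50 + j71.9)

Z_in ≈ 47.9 − j7.39 Ω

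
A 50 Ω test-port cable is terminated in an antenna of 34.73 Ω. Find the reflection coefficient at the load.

Γ = -0.18

Γ = (Z_L − Z_0)/(Z_L + Z_0) = (34.73 − 50)/(34.73 + 50) = -15.27/84.73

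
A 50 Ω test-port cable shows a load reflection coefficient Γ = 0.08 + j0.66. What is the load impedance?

Z_L = Z_0·(1 + Γ)/(1 − Γ) = 50·(1.08 + j0.66)/(0.92 − j0.66)

Z_L ≈ 21.8 + j51.5 Ω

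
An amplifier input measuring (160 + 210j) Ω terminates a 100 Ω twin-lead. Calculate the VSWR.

VSWR ≈ 4.77

Γ = (Z_L − Z_0)/(Z_L + Z_0) = (60 + j210)/(260 + j210)
|Γ| = 218/334 = 0.653
VSWR = (1 + |Γ|)/(1 − |Γ|) = 1.65/0.347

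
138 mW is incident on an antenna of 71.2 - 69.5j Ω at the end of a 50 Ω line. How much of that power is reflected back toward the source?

P_reflected ≈ 37.3 mW

|Γ| = |(21.2 − j69.5)/(121.2 − j69.5)| = 0.52
|Γ|² = 0.27
P_refl = |Γ|²·P_inc = 37.3 mW, P_del = (1 − |Γ|²)·P_inc = 101 mW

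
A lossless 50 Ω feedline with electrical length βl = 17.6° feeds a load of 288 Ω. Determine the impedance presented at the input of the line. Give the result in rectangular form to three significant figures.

Z_in ≈ 73.1 − j118 Ω

tan(βl) = tan(17.6°) = 0.317
Z_in = Z_0·(Z_L + jZ_0·tanβl)/(Z_0 + jZ_L·tanβl)
     = 50·(288 + j15.9)/(50 + j91.4)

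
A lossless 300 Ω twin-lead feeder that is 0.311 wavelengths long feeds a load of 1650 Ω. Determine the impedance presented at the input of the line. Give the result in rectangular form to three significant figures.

Z_in ≈ 63.1 + j116 Ω

βl = 2π × 0.311 = 112°
tan(βl) = tan(112°) = -2.48
Z_in = Z_0·(Z_L + jZ_0·tanβl)/(Z_0 + jZ_L·tanβl)
     = 300·(1650 − j744)/(300 − j4090)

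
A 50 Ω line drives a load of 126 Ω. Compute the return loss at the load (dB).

RL ≈ 7.29 dB

Γ = (126 − 50)/(126 + 50) = 0.432
RL = −20·log₁₀|Γ| = −20·log₁₀(0.432)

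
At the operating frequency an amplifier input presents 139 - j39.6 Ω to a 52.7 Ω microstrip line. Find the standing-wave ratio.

VSWR ≈ 2.88

Γ = (Z_L − Z_0)/(Z_L + Z_0) = (86.3 − j39.6)/(191.7 − j39.6)
|Γ| = 95/196 = 0.485
VSWR = (1 + |Γ|)/(1 − |Γ|) = 1.49/0.515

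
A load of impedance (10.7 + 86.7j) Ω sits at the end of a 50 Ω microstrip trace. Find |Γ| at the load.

Γ = (Z_L − Z_0)/(Z_L + Z_0) = (-39.3 + j86.7)/(60.7 + j86.7)
|Γ| = 95.2/106

|Γ| ≈ 0.899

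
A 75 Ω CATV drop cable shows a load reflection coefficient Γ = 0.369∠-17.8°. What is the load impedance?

Z_L = Z_0·(1 + Γ)/(1 − Γ) = 75·(1.35 − j0.113)/(0.649 + j0.113)

Z_L ≈ 149 − j39 Ω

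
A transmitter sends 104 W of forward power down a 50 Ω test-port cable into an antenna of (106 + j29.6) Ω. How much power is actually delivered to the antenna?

P_delivered ≈ 87.4 W

|Γ| = |(56 + j29.6)/(156 + j29.6)| = 0.399
|Γ|² = 0.159
P_refl = |Γ|²·P_inc = 16.6 W, P_del = (1 − |Γ|²)·P_inc = 87.4 W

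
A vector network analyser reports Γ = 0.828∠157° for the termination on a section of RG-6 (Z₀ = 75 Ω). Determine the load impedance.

Z_L = Z_0·(1 + Γ)/(1 − Γ) = 75·(0.238 + j0.324)/(1.76 − j0.324)

Z_L ≈ 7.35 + j15.1 Ω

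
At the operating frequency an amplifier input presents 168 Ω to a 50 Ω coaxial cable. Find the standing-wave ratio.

For a purely resistive load, VSWR = R_L/Z_0 or Z_0/R_L (whichever > 1) = 168/50

VSWR ≈ 3.36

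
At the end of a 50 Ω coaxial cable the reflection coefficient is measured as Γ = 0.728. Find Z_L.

Z_L = Z_0·(1 + Γ)/(1 − Γ) = 50·(1.73)/(0.272)

Z_L ≈ 318 Ω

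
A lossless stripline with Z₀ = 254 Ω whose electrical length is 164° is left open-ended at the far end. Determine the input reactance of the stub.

tan(βl) = -0.287
For an open-ended stub, Z_in = −jZ_0·cot(βl) = −jZ_0/tan(βl)

X_in ≈ 886 Ω (inductive)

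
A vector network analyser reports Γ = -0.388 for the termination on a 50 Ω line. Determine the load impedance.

Z_L ≈ 22 Ω

Z_L = Z_0·(1 + Γ)/(1 − Γ) = 50·(0.612)/(1.39)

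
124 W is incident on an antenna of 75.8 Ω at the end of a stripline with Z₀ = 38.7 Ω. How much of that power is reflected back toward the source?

P_reflected ≈ 13 W

Γ = (75.8 − 38.7)/(75.8 + 38.7) = 0.324
|Γ|² = 0.105
P_refl = |Γ|²·P_inc = 13 W, P_del = (1 − |Γ|²)·P_inc = 111 W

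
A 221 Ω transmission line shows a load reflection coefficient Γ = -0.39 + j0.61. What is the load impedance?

Z_L ≈ 45.6 + j117 Ω

Z_L = Z_0·(1 + Γ)/(1 − Γ) = 221·(0.61 + j0.61)/(1.39 − j0.61)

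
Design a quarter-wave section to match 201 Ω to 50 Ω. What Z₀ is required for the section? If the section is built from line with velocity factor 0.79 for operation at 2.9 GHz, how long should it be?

Z_qwt = √(Z_0·R_L) = √(50 × 201) = √10050
λ = 0.79·c/f = 0.0817 m, so l = λ/4 = 0.0204 m

Z_qwt ≈ 100 Ω; length ≈ 2.04 cm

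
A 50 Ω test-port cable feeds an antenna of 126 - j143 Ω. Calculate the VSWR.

VSWR ≈ 6

Γ = (Z_L − Z_0)/(Z_L + Z_0) = (76 − j143)/(176 − j143)
|Γ| = 162/227 = 0.714
VSWR = (1 + |Γ|)/(1 − |Γ|) = 1.71/0.286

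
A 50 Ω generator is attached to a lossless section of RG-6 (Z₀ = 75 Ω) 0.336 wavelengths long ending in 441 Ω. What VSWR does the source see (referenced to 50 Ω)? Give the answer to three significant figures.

βl = 2π × 0.336 = 121°
tan(βl) = -1.67
Z_in = Z_0·(Z_L + jZ_0·tanβl)/(Z_0 + jZ_L·tanβl) = 17.2 + j43.2 Ω
Γ_s = (Z_in − Z_s)/(Z_in + Z_s) = (-32.8 + j43.2)/(67.2 + j43.2), |Γ_s| = 0.68
VSWR = (1 + |Γ_s|)/(1 − |Γ_s|)

VSWR ≈ 5.24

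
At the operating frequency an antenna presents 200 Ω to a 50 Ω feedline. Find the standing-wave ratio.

Γ = (200 − 50)/(200 + 50) = 0.6
VSWR = (1 + 0.6)/(1 − 0.6)

VSWR ≈ 4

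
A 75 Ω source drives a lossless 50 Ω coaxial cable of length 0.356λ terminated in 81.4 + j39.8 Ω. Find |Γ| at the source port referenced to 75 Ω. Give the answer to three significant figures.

|Γ| ≈ 0.507

βl = 2π × 0.356 = 128°
tan(βl) = -1.27
Z_in = Z_0·(Z_L + jZ_0·tanβl)/(Z_0 + jZ_L·tanβl) = 25.6 + j14.5 Ω
Γ_s = (Z_in − Z_s)/(Z_in + Z_s) = (-49.4 + j14.5)/(101 + j14.5), |Γ_s| = 0.507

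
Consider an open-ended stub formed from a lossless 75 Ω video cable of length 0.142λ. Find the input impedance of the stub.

βl = 2π × 0.142 = 51.1°
tan(βl) = 1.24
For an open-ended stub, Z_in = −jZ_0·cot(βl) = −jZ_0/tan(βl)

Z_in ≈ −j60.5 Ω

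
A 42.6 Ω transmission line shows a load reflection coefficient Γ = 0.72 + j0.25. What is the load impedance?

Z_L = Z_0·(1 + Γ)/(1 − Γ) = 42.6·(1.72 + j0.25)/(0.28 − j0.25)

Z_L ≈ 127 + j151 Ω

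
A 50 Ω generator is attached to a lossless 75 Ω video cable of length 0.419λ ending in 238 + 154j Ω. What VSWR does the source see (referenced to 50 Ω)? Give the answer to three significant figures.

VSWR ≈ 5.49

βl = 2π × 0.419 = 151°
tan(βl) = -0.558
Z_in = Z_0·(Z_L + jZ_0·tanβl)/(Z_0 + jZ_L·tanβl) = 40.3 + j85.5 Ω
Γ_s = (Z_in − Z_s)/(Z_in + Z_s) = (-9.67 + j85.5)/(90.3 + j85.5), |Γ_s| = 0.692
VSWR = (1 + |Γ_s|)/(1 − |Γ_s|)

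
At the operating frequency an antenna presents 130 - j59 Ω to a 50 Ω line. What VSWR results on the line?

VSWR ≈ 3.21

Γ = (Z_L − Z_0)/(Z_L + Z_0) = (80 − j59)/(180 − j59)
|Γ| = 99.4/189 = 0.525
VSWR = (1 + |Γ|)/(1 − |Γ|) = 1.52/0.475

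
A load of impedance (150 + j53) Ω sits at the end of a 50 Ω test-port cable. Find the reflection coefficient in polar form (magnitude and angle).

Γ = (Z_L − Z_0)/(Z_L + Z_0) = (100 + j53)/(200 + j53)
|Γ| = 113/207 = 0.547

Γ ≈ 0.547 ∠ 13.1°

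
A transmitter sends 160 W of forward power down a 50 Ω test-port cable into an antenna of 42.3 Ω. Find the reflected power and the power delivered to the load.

Γ = (42.3 − 50)/(42.3 + 50) = -0.0834
|Γ|² = 0.00696
P_refl = |Γ|²·P_inc = 1.11 W, P_del = (1 − |Γ|²)·P_inc = 159 W

P_reflected ≈ 1.11 W; P_delivered ≈ 159 W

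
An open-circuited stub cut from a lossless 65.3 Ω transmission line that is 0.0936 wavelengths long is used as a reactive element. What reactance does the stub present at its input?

βl = 2π × 0.0936 = 33.7°
tan(βl) = 0.667
For an open-circuited stub, Z_in = −jZ_0·cot(βl) = −jZ_0/tan(βl)

X_in ≈ -97.9 Ω (capacitive)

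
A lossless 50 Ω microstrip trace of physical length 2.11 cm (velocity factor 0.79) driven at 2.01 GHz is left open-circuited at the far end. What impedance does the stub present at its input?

λ = v/f = 0.79·c / 2.01 GHz = 0.118 m
βl = 2π·l/λ = 2π × 0.179 = 64.4°
tan(βl) = 2.09
For an open-circuited stub, Z_in = −jZ_0·cot(βl) = −jZ_0/tan(βl)

Z_in ≈ −j23.9 Ω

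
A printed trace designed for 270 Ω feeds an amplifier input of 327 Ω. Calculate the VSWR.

Γ = (327 − 270)/(327 + 270) = 0.0955
VSWR = (1 + 0.0955)/(1 − 0.0955)

VSWR ≈ 1.21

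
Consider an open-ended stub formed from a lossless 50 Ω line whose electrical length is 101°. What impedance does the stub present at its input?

Z_in ≈ +j9.72 Ω

tan(βl) = -5.14
For an open-ended stub, Z_in = −jZ_0·cot(βl) = −jZ_0/tan(βl)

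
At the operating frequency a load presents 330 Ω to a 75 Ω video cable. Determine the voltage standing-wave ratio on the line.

VSWR ≈ 4.4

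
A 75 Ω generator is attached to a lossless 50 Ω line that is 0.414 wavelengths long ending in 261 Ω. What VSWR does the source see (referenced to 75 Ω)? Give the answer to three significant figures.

VSWR ≈ 4.66

βl = 2π × 0.414 = 149°
tan(βl) = -0.6
Z_in = Z_0·(Z_L + jZ_0·tanβl)/(Z_0 + jZ_L·tanβl) = 32.8 + j72.9 Ω
Γ_s = (Z_in − Z_s)/(Z_in + Z_s) = (-42.2 + j72.9)/(108 + j72.9), |Γ_s| = 0.647
VSWR = (1 + |Γ_s|)/(1 − |Γ_s|)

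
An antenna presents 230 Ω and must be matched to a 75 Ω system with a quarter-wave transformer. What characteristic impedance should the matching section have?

Z_qwt = √(Z_0·R_L) = √(75 × 230) = √17250

Z_qwt ≈ 131 Ω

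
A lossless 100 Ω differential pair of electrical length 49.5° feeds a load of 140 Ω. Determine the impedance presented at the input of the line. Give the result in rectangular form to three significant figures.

Z_in ≈ 90 − j30.5 Ω

tan(βl) = tan(49.5°) = 1.17
Z_in = Z_0·(Z_L + jZ_0·tanβl)/(Z_0 + jZ_L·tanβl)
     = 100·(140 + j117)/(100 + j164)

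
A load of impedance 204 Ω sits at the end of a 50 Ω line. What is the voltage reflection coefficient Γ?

Γ = (Z_L − Z_0)/(Z_L + Z_0) = (204 − 50)/(204 + 50) = 154/254

Γ = 0.606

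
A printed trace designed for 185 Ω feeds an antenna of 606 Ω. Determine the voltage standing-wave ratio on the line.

For a purely resistive load, VSWR = R_L/Z_0 or Z_0/R_L (whichever > 1) = 606/185

VSWR ≈ 3.28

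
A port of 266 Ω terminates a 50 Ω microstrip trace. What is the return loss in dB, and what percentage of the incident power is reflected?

Γ = (266 − 50)/(266 + 50) = 0.684
RL = −20·log₁₀(0.684) = 3.3 dB
P_refl/P_inc = |Γ|² = 0.467

RL ≈ 3.3 dB; 46.7% of incident power reflected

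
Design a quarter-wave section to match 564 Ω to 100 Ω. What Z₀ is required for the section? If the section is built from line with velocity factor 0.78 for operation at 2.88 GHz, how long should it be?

Z_qwt = √(Z_0·R_L) = √(100 × 564) = √56400
λ = 0.78·c/f = 0.0813 m, so l = λ/4 = 0.0203 m

Z_qwt ≈ 237 Ω; length ≈ 2.03 cm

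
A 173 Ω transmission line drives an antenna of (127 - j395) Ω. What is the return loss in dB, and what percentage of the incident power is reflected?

Γ = (-46 − j395)/(300 − j395), |Γ| = 0.802
RL = −20·log₁₀(0.802) = 1.92 dB
P_refl/P_inc = |Γ|² = 0.643

RL ≈ 1.92 dB; 64.3% of incident power reflected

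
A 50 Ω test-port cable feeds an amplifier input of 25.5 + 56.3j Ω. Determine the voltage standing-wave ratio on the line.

VSWR ≈ 4.75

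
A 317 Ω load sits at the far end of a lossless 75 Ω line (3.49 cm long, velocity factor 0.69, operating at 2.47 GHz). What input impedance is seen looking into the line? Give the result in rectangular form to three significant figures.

λ = v/f = 0.69·c / 2.47 GHz = 0.0838 m
βl = 2π·l/λ = 2π × 0.416 = 150°
tan(βl) = tan(150°) = -0.579
Z_in = Z_0·(Z_L + jZ_0·tanβl)/(Z_0 + jZ_L·tanβl)
     = 75·(317 − j43.4)/(75 − j184)

Z_in ≈ 60.5 + j105 Ω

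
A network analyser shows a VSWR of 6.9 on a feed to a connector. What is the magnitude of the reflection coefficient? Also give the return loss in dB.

|Γ| ≈ 0.747; return loss ≈ 2.54 dB

|Γ| = (S − 1)/(S + 1) = (6.9 − 1)/(6.9 + 1) = 5.9/7.9
RL = −20·log₁₀|Γ| = −20·log₁₀(0.747)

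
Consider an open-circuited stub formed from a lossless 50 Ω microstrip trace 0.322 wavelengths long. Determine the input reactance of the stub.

X_in ≈ 24.3 Ω (inductive)

βl = 2π × 0.322 = 116°
tan(βl) = -2.06
For an open-circuited stub, Z_in = −jZ_0·cot(βl) = −jZ_0/tan(βl)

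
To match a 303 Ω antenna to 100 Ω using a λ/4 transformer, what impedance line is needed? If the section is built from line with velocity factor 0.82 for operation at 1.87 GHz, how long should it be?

Z_qwt ≈ 174 Ω; length ≈ 3.29 cm

Z_qwt = √(Z_0·R_L) = √(100 × 303) = √30300
λ = 0.82·c/f = 0.132 m, so l = λ/4 = 0.0329 m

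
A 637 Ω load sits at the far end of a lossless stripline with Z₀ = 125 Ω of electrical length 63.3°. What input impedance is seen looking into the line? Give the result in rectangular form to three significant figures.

Z_in ≈ 30.4 − j59.9 Ω

tan(βl) = tan(63.3°) = 1.99
Z_in = Z_0·(Z_L + jZ_0·tanβl)/(Z_0 + jZ_L·tanβl)
     = 125·(637 + j249)/(125 + j1270)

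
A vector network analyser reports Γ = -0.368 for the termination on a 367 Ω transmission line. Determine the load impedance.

Z_L = Z_0·(1 + Γ)/(1 − Γ) = 367·(0.632)/(1.37)

Z_L ≈ 170 Ω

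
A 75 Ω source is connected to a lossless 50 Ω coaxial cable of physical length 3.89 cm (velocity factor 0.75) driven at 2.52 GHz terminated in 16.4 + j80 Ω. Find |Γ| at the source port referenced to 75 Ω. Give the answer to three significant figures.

λ = v/f = 0.75·c / 2.52 GHz = 0.0893 m
βl = 2π·l/λ = 2π × 0.436 = 157°
tan(βl) = -0.428
Z_in = Z_0·(Z_L + jZ_0·tanβl)/(Z_0 + jZ_L·tanβl) = 6.79 + j35.4 Ω
Γ_s = (Z_in − Z_s)/(Z_in + Z_s) = (-68.2 + j35.4)/(81.8 + j35.4), |Γ_s| = 0.862

|Γ| ≈ 0.862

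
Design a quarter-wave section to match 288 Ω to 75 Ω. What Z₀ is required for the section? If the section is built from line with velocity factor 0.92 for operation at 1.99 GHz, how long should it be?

Z_qwt ≈ 147 Ω; length ≈ 3.47 cm

Z_qwt = √(Z_0·R_L) = √(75 × 288) = √21600
λ = 0.92·c/f = 0.139 m, so l = λ/4 = 0.0347 m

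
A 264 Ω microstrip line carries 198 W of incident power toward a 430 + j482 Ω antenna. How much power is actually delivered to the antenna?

P_delivered ≈ 126 W

|Γ| = |(166 + j482)/(694 + j482)| = 0.603
|Γ|² = 0.364
P_refl = |Γ|²·P_inc = 72.1 W, P_del = (1 − |Γ|²)·P_inc = 126 W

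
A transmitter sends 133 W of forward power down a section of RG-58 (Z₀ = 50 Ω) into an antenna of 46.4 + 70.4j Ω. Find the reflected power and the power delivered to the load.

|Γ| = |(-3.6 + j70.4)/(96.4 + j70.4)| = 0.591
|Γ|² = 0.349
P_refl = |Γ|²·P_inc = 46.4 W, P_del = (1 − |Γ|²)·P_inc = 86.6 W

P_reflected ≈ 46.4 W; P_delivered ≈ 86.6 W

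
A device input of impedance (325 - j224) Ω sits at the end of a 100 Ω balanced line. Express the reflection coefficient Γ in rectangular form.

Γ ≈ 0.632 − j0.194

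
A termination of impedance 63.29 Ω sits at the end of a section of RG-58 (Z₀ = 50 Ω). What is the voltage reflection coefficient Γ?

Γ = (Z_L − Z_0)/(Z_L + Z_0) = (63.29 − 50)/(63.29 + 50) = 13.29/113.3

Γ = 0.117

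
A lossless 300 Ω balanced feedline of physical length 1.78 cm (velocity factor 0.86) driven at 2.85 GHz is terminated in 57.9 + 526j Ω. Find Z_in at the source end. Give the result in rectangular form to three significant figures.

Z_in ≈ 32.3 − j340 Ω

λ = v/f = 0.86·c / 2.85 GHz = 0.0905 m
βl = 2π·l/λ = 2π × 0.197 = 70.8°
tan(βl) = tan(70.8°) = 2.87
Z_in = Z_0·(Z_L + jZ_0·tanβl)/(Z_0 + jZ_L·tanβl)
     = 300·(57.9 + j1390)/(-1210 + j166)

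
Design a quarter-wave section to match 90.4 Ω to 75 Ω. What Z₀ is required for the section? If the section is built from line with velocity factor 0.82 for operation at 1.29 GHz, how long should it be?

Z_qwt ≈ 82.3 Ω; length ≈ 4.77 cm

Z_qwt = √(Z_0·R_L) = √(75 × 90.4) = √6780
λ = 0.82·c/f = 0.191 m, so l = λ/4 = 0.0477 m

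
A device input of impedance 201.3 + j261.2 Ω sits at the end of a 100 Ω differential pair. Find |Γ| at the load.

|Γ| ≈ 0.703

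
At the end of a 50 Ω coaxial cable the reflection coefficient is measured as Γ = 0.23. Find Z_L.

Z_L ≈ 79.9 Ω

Z_L = Z_0·(1 + Γ)/(1 − Γ) = 50·(1.23)/(0.77)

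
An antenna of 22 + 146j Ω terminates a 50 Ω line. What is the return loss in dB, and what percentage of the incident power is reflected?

RL ≈ 0.789 dB; 83.4% of incident power reflected

Γ = (-28 + j146)/(72 + j146), |Γ| = 0.913
RL = −20·log₁₀(0.913) = 0.789 dB
P_refl/P_inc = |Γ|² = 0.834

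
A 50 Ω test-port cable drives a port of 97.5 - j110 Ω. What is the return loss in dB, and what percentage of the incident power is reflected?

Γ = (47.5 − j110)/(147.5 − j110), |Γ| = 0.651
RL = −20·log₁₀(0.651) = 3.73 dB
P_refl/P_inc = |Γ|² = 0.424

RL ≈ 3.73 dB; 42.4% of incident power reflected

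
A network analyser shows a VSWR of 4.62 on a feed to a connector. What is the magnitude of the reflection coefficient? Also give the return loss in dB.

|Γ| = (S − 1)/(S + 1) = (4.62 − 1)/(4.62 + 1) = 3.62/5.62
RL = −20·log₁₀|Γ| = −20·log₁₀(0.644)

|Γ| ≈ 0.644; return loss ≈ 3.82 dB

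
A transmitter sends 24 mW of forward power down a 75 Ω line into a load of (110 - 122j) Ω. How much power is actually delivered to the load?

|Γ| = |(35 − j122)/(185 − j122)| = 0.573
|Γ|² = 0.328
P_refl = |Γ|²·P_inc = 7.87 mW, P_del = (1 − |Γ|²)·P_inc = 16.1 mW

P_delivered ≈ 16.1 mW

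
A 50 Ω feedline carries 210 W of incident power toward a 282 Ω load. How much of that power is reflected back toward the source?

P_reflected ≈ 103 W

Γ = (282 − 50)/(282 + 50) = 0.699
|Γ|² = 0.488
P_refl = |Γ|²·P_inc = 103 W, P_del = (1 − |Γ|²)·P_inc = 107 W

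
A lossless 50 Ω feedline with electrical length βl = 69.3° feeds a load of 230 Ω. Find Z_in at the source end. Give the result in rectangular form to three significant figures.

tan(βl) = tan(69.3°) = 2.65
Z_in = Z_0·(Z_L + jZ_0·tanβl)/(Z_0 + jZ_L·tanβl)
     = 50·(230 + j132)/(50 + j609)

Z_in ≈ 12.3 − j17.9 Ω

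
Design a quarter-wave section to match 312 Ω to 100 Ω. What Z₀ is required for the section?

Z_qwt = √(Z_0·R_L) = √(100 × 312) = √31200

Z_qwt ≈ 177 Ω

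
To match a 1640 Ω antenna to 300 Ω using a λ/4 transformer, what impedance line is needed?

Z_qwt = √(Z_0·R_L) = √(300 × 1640) = √492000

Z_qwt ≈ 701 Ω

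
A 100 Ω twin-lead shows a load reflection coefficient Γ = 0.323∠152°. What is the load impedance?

Z_L ≈ 53.5 + j18.1 Ω

Z_L = Z_0·(1 + Γ)/(1 − Γ) = 100·(0.715 + j0.152)/(1.29 − j0.152)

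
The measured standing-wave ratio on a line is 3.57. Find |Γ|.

|Γ| ≈ 0.562

|Γ| = (S − 1)/(S + 1) = (3.57 − 1)/(3.57 + 1) = 2.57/4.57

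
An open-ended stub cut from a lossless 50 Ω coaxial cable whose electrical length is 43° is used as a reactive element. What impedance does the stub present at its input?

tan(βl) = 0.933
For an open-ended stub, Z_in = −jZ_0·cot(βl) = −jZ_0/tan(βl)

Z_in ≈ −j53.6 Ω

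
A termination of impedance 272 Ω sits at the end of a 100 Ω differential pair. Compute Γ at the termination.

Γ = 0.462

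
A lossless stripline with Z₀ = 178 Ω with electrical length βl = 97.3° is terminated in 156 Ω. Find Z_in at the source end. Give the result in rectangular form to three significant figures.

tan(βl) = tan(97.3°) = -7.81
Z_in = Z_0·(Z_L + jZ_0·tanβl)/(Z_0 + jZ_L·tanβl)
     = 178·(156 − j1390)/(178 − j1220)

Z_in ≈ 202 − j6.74 Ω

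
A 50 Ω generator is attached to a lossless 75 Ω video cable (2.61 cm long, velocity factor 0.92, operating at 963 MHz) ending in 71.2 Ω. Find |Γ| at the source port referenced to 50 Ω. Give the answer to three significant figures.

|Γ| ≈ 0.191

λ = v/f = 0.92·c / 963 MHz = 0.287 m
βl = 2π·l/λ = 2π × 0.0911 = 32.8°
tan(βl) = 0.644
Z_in = Z_0·(Z_L + jZ_0·tanβl)/(Z_0 + jZ_L·tanβl) = 73.3 + j3.47 Ω
Γ_s = (Z_in − Z_s)/(Z_in + Z_s) = (23.3 + j3.47)/(123 + j3.47), |Γ_s| = 0.191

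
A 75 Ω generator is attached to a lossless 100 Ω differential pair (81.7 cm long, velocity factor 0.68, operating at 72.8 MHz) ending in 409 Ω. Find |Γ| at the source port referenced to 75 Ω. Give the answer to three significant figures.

|Γ| ≈ 0.528

λ = v/f = 0.68·c / 72.8 MHz = 2.8 m
βl = 2π·l/λ = 2π × 0.292 = 105°
tan(βl) = -3.74
Z_in = Z_0·(Z_L + jZ_0·tanβl)/(Z_0 + jZ_L·tanβl) = 26.1 + j25 Ω
Γ_s = (Z_in − Z_s)/(Z_in + Z_s) = (-48.9 + j25)/(101 + j25), |Γ_s| = 0.528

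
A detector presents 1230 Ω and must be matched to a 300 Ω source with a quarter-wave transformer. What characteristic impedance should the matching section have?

Z_qwt ≈ 607 Ω

Z_qwt = √(Z_0·R_L) = √(300 × 1230) = √369000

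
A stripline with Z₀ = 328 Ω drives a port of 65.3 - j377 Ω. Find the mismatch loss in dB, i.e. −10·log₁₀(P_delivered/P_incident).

mismatch loss ≈ 5.4 dB

Γ = (-262.7 − j377)/(393.3 − j377), |Γ| = 0.843
|Γ|² = 0.711, so P_del/P_inc = 1 − |Γ|² = 0.289
ML = −10·log₁₀(1 − |Γ|²)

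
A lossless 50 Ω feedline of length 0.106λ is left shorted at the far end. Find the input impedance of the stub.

βl = 2π × 0.106 = 38.2°
tan(βl) = 0.786
For a shorted stub, Z_in = jZ_0·tan(βl)

Z_in ≈ +j39.3 Ω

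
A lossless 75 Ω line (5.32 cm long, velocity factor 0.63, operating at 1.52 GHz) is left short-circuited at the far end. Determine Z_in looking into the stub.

Z_in ≈ −j36.5 Ω

λ = v/f = 0.63·c / 1.52 GHz = 0.124 m
βl = 2π·l/λ = 2π × 0.428 = 154°
tan(βl) = -0.487
For a short-circuited stub, Z_in = jZ_0·tan(βl)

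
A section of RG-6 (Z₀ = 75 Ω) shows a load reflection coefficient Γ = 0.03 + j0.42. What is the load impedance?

Z_L = Z_0·(1 + Γ)/(1 − Γ) = 75·(1.03 + j0.42)/(0.97 − j0.42)

Z_L ≈ 55.2 + j56.4 Ω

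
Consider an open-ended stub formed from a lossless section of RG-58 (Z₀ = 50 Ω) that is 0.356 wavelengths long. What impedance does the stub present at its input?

Z_in ≈ +j39.3 Ω

βl = 2π × 0.356 = 128°
tan(βl) = -1.27
For an open-ended stub, Z_in = −jZ_0·cot(βl) = −jZ_0/tan(βl)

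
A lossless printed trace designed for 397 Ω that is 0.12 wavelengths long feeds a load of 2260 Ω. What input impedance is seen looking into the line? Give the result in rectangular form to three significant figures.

βl = 2π × 0.12 = 43.2°
tan(βl) = tan(43.2°) = 0.939
Z_in = Z_0·(Z_L + jZ_0·tanβl)/(Z_0 + jZ_L·tanβl)
     = 397·(2260 + j373)/(397 + j2120)

Z_in ≈ 144 − j396 Ω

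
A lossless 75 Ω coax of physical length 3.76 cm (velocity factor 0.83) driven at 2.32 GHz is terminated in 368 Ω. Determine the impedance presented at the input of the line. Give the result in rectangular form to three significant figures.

λ = v/f = 0.83·c / 2.32 GHz = 0.107 m
βl = 2π·l/λ = 2π × 0.35 = 126°
tan(βl) = tan(126°) = -1.37
Z_in = Z_0·(Z_L + jZ_0·tanβl)/(Z_0 + jZ_L·tanβl)
     = 75·(368 − j103)/(75 − j504)

Z_in ≈ 22.9 + j51.3 Ω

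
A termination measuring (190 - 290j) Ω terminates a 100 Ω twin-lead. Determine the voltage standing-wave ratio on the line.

VSWR ≈ 6.7

Γ = (Z_L − Z_0)/(Z_L + Z_0) = (90 − j290)/(290 − j290)
|Γ| = 304/410 = 0.74
VSWR = (1 + |Γ|)/(1 − |Γ|) = 1.74/0.26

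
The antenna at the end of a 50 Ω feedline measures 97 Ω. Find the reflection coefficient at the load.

Γ = (Z_L − Z_0)/(Z_L + Z_0) = (97 − 50)/(97 + 50) = 47/147

Γ = 0.32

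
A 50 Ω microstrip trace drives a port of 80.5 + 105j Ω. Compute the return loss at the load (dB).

RL ≈ 3.7 dB

Γ = (30.5 + j105)/(130.5 + j105), |Γ| = 0.653
RL = −20·log₁₀|Γ| = −20·log₁₀(0.653)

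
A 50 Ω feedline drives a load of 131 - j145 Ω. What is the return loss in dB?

Γ = (81 − j145)/(181 − j145), |Γ| = 0.716
RL = −20·log₁₀|Γ| = −20·log₁₀(0.716)

RL ≈ 2.9 dB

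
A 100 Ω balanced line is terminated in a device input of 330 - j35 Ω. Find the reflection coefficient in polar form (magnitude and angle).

Γ = (Z_L − Z_0)/(Z_L + Z_0) = (230 − j35)/(430 − j35)
|Γ| = 233/431 = 0.539

Γ ≈ 0.539 ∠ -4°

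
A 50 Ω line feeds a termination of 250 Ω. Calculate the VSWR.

For a purely resistive load, VSWR = R_L/Z_0 or Z_0/R_L (whichever > 1) = 250/50

VSWR ≈ 5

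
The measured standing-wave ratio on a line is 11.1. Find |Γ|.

|Γ| = (S − 1)/(S + 1) = (11.1 − 1)/(11.1 + 1) = 10.1/12.1

|Γ| ≈ 0.835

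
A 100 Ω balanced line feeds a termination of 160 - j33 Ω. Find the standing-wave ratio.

Γ = (Z_L − Z_0)/(Z_L + Z_0) = (60 − j33)/(260 − j33)
|Γ| = 68.5/262 = 0.261
VSWR = (1 + |Γ|)/(1 − |Γ|) = 1.26/0.739

VSWR ≈ 1.71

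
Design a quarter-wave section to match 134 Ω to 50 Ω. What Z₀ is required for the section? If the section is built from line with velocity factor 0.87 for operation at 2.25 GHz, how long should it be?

Z_qwt = √(Z_0·R_L) = √(50 × 134) = √6700
λ = 0.87·c/f = 0.116 m, so l = λ/4 = 0.029 m

Z_qwt ≈ 81.9 Ω; length ≈ 2.9 cm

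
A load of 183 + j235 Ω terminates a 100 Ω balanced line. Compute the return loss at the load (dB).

RL ≈ 3.38 dB

Γ = (83 + j235)/(283 + j235), |Γ| = 0.678
RL = −20·log₁₀|Γ| = −20·log₁₀(0.678)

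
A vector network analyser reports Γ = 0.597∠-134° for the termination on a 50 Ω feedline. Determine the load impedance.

Z_L ≈ 14.7 − j19.6 Ω

Z_L = Z_0·(1 + Γ)/(1 − Γ) = 50·(0.585 − j0.429)/(1.41 + j0.429)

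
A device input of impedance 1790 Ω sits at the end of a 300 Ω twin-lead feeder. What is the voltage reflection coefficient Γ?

Γ = 0.713

Γ = (Z_L − Z_0)/(Z_L + Z_0) = (1790 − 300)/(1790 + 300) = 1490/2090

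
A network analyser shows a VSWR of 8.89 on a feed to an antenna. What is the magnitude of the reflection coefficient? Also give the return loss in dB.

|Γ| ≈ 0.798; return loss ≈ 1.96 dB

|Γ| = (S − 1)/(S + 1) = (8.89 − 1)/(8.89 + 1) = 7.89/9.89
RL = −20·log₁₀|Γ| = −20·log₁₀(0.798)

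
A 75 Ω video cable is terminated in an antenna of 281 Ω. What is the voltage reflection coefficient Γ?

Γ = 0.579

Γ = (Z_L − Z_0)/(Z_L + Z_0) = (281 − 75)/(281 + 75) = 206/356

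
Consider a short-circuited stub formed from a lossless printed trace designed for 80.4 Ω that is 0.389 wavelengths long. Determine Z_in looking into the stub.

Z_in ≈ −j67.4 Ω

βl = 2π × 0.389 = 140°
tan(βl) = -0.838
For a short-circuited stub, Z_in = jZ_0·tan(βl)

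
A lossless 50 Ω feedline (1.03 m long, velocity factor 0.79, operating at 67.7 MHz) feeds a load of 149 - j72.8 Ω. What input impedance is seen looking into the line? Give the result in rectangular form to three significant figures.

Z_in ≈ 15.7 + j20.4 Ω

λ = v/f = 0.79·c / 67.7 MHz = 3.5 m
βl = 2π·l/λ = 2π × 0.294 = 106°
tan(βl) = tan(106°) = -3.51
Z_in = Z_0·(Z_L + jZ_0·tanβl)/(Z_0 + jZ_L·tanβl)
     = 50·(149 − j248)/(-205 − j522)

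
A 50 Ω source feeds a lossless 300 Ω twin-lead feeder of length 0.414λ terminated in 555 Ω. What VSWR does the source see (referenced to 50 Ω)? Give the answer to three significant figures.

βl = 2π × 0.414 = 149°
tan(βl) = -0.6
Z_in = Z_0·(Z_L + jZ_0·tanβl)/(Z_0 + jZ_L·tanβl) = 338 + j195 Ω
Γ_s = (Z_in − Z_s)/(Z_in + Z_s) = (288 + j195)/(388 + j195), |Γ_s| = 0.801
VSWR = (1 + |Γ_s|)/(1 − |Γ_s|)

VSWR ≈ 9.06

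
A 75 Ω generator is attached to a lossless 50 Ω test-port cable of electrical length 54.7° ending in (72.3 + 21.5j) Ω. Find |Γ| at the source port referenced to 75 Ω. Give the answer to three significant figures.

tan(βl) = 1.41
Z_in = Z_0·(Z_L + jZ_0·tanβl)/(Z_0 + jZ_L·tanβl) = 50.1 − j25.8 Ω
Γ_s = (Z_in − Z_s)/(Z_in + Z_s) = (-24.9 − j25.8)/(125 − j25.8), |Γ_s| = 0.281

|Γ| ≈ 0.281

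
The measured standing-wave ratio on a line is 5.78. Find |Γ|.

|Γ| = (S − 1)/(S + 1) = (5.78 − 1)/(5.78 + 1) = 4.78/6.78

|Γ| ≈ 0.705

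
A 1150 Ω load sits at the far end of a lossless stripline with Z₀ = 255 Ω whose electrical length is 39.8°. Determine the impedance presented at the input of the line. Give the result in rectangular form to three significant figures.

Z_in ≈ 129 − j272 Ω

tan(βl) = tan(39.8°) = 0.833
Z_in = Z_0·(Z_L + jZ_0·tanβl)/(Z_0 + jZ_L·tanβl)
     = 255·(1150 + j212)/(255 + j958)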